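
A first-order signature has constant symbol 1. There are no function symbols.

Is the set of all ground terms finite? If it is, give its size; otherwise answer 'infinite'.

1

There are no function symbols, so the only ground term is the single constant.
The Herbrand universe is {1}, finite with 1 element.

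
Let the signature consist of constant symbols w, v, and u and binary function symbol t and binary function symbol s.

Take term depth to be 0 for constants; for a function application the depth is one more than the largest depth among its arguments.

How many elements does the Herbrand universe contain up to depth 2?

Let N_k count ground terms of depth at most k. Each non-constant term of depth ≤ k is some function symbol applied to depth-≤(k−1) arguments, giving N_k = 3 + N_{k-1}^2 + N_{k-1}^2.
N_0 = 3
N_1 = 3 + 3^2 + 3^2 = 21
N_2 = 3 + 21^2 + 21^2 = 885

885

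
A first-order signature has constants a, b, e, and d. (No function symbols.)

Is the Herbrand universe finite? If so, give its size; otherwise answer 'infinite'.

4

There are no function symbols, so every ground term is one of the 4 constants.
The Herbrand universe is {a, b, e, d}, which is finite with 4 elements.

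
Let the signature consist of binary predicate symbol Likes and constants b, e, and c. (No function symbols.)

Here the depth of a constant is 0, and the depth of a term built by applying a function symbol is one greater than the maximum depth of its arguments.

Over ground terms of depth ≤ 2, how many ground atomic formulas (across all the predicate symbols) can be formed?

First count ground terms of depth ≤ 2.
With no function symbols every ground term is a constant, so there are exactly 3 ground terms at every depth bound.
N_0 = 3
N_1 = 3
N_2 = 3
Explicitly: b, e, c.
So |H| = 3.
Each predicate of arity r yields |H|^r ground atoms (one per choice of an r-tuple from H):
  Likes: 3^2 = 9
Total ground atoms: 9.

9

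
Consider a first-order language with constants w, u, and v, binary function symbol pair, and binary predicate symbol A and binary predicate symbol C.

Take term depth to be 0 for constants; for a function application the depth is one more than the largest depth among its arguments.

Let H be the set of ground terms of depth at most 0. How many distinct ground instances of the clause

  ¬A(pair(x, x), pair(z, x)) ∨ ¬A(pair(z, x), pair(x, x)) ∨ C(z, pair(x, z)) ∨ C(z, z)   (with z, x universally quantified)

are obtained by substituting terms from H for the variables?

9

Ground terms of depth ≤ 0:
  Let N_k count ground terms of depth at most k. Each non-constant term of depth ≤ k is some function symbol applied to depth-≤(k−1) arguments, giving N_k = 3 + N_{k-1}^2.
  N_0 = 3
  Explicitly: w, u, v.
So there are 3 ground terms available for substitution.
There are 2 variables to instantiate (z, x), each occurring in at least one literal, so different choices give different ground instances.
Number of ground instances = 3^2 = 9.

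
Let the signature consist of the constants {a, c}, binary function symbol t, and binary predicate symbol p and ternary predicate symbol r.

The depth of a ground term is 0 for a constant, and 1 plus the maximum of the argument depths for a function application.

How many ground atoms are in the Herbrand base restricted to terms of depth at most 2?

First count ground terms of depth ≤ 2.
If N_k denotes the number of depth-≤k ground terms, the 2 constants give N_0 = 2, and each function symbol of arity r contributes N_{k-1}^r new terms at level k: N_k = 2 + N_{k-1}^2.
N_0 = 2
N_1 = 2 + 2^2 = 6
N_2 = 2 + 6^2 = 38
So |H| = 38.
Ground atoms are formed by filling each argument slot of a predicate with a term from H, so an r-ary predicate gives |H|^r atoms:
  p: 38^2 = 1444;  r: 38^3 = 54872
Total ground atoms: 1444 + 54872 = 56316.

56316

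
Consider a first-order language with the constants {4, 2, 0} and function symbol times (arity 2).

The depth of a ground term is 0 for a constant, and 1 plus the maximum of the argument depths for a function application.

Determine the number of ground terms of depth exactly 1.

9

If N_k denotes the number of depth-≤k ground terms, the 3 constants give N_0 = 3, and each function symbol of arity r contributes N_{k-1}^r new terms at level k: N_k = 3 + N_{k-1}^2.
N_0 = 3
N_1 = 3 + 3^2 = 12
Terms of depth exactly 1: N_1 − N_0 = 12 − 3 = 9.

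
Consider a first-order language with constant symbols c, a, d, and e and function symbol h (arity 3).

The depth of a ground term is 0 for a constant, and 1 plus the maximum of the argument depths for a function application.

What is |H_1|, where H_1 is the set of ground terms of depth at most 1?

If N_k denotes the number of depth-≤k ground terms, the 4 constants give N_0 = 4, and each function symbol of arity r contributes N_{k-1}^r new terms at level k: N_k = 4 + N_{k-1}^3.
N_0 = 4
N_1 = 4 + 4^3 = 68

68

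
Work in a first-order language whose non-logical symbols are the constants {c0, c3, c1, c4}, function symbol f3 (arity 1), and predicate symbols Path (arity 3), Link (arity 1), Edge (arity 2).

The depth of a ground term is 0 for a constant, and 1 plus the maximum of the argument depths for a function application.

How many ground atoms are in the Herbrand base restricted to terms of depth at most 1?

584

First count ground terms of depth ≤ 1.
Count level by level. With function symbols f3/1, the terms of depth ≤ k are the 4 constants together with each function applied to depth-≤(k−1) tuples, so N_k = 4 + N_{k-1}.
N_0 = 4
N_1 = 4 + 4 = 8
Explicitly: c0, c3, c1, c4, f3(c0), f3(c3), f3(c1), f3(c4).
So |H| = 8.
For each predicate symbol, the number of ground atoms is |H| raised to its arity; summing:
  Path: 8^3 = 512;  Link: 8;  Edge: 8^2 = 64
Total ground atoms: 512 + 8 + 64 = 584.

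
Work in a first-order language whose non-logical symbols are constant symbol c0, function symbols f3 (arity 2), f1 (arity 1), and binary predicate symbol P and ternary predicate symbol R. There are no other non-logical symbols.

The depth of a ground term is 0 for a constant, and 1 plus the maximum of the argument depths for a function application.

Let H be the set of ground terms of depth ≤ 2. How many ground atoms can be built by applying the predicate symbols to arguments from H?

First count ground terms of depth ≤ 2.
Let N_k = |{terms of depth ≤ k}|. Then N_0 = 1 and N_k = 1 + N_{k-1}^2 + N_{k-1} for k ≥ 1 (one summand per function symbol, arity giving the exponent).
N_0 = 1
N_1 = 1 + 1^2 + 1 = 3
N_2 = 1 + 3^2 + 3 = 13
So |H| = 13.
A ground atom is a predicate applied to a tuple of terms from H, so the count is the sum over predicates of |H|^arity:
  P: 13^2 = 169;  R: 13^3 = 2197
Total ground atoms: 169 + 2197 = 2366.

2366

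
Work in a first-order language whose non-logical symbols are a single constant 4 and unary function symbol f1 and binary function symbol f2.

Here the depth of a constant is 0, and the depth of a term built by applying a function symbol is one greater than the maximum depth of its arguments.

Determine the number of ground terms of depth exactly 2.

Let N_k = |{terms of depth ≤ k}|. Then N_0 = 1 and N_k = 1 + N_{k-1} + N_{k-1}^2 for k ≥ 1 (one summand per function symbol, arity giving the exponent).
N_0 = 1
N_1 = 1 + 1 + 1^2 = 3
N_2 = 1 + 3 + 3^2 = 13
Terms of depth exactly 2: N_2 − N_1 = 13 − 3 = 10.

10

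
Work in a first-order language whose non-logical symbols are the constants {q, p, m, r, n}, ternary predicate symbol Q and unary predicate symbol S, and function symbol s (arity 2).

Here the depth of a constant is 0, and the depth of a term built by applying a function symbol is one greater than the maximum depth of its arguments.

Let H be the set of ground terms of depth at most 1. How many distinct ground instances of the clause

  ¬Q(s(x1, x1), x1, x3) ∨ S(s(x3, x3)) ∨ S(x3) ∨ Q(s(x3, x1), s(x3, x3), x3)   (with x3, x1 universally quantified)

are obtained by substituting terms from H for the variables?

900

Ground terms of depth ≤ 1:
  Write N_k for the number of ground terms of depth ≤ k. A term of depth ≤ k is either a constant or a function symbol applied to arguments of depth ≤ k−1, so N_k = 5 + N_{k-1}^2.
  N_0 = 5
  N_1 = 5 + 5^2 = 30
So there are 30 ground terms available for substitution.
There are 2 variables to instantiate (x3, x1), each occurring in at least one literal, so different choices give different ground instances.
Number of ground instances = 30^2 = 900.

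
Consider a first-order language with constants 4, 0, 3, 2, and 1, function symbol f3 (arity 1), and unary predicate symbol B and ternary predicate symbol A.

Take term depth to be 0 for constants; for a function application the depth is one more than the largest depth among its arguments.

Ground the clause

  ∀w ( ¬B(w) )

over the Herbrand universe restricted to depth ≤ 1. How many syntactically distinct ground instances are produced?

Ground terms of depth ≤ 1:
  Let N_k count ground terms of depth at most k. Each non-constant term of depth ≤ k is some function symbol applied to depth-≤(k−1) arguments, giving N_k = 5 + N_{k-1}.
  N_0 = 5
  N_1 = 5 + 5 = 10
  Explicitly: 4, 0, 3, 2, 1, f3(4), f3(0), f3(3), f3(2), f3(1).
So there are 10 ground terms available for substitution.
There is 1 variable to instantiate (w),  occurring in at least one literal, so different choices give different ground instances.
Number of ground instances = 10.

10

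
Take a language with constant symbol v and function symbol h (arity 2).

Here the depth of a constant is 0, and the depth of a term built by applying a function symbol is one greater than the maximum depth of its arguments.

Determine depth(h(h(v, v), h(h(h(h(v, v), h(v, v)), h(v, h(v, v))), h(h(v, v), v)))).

5

depth(h(v, v)) = 1 + max(0, 0) = 1
depth(h(h(v, v), h(v, v))) = 1 + max(1, 1) = 2
depth(h(v, h(v, v))) = 1 + max(0, 1) = 2
depth(h(h(h(v, v), h(v, v)), h(v, h(v, v)))) = 1 + max(2, 2) = 3
depth(h(h(v, v), v)) = 1 + max(1, 0) = 2
depth(h(h(h(h(v, v), h(v, v)), h(v, h(v, v))), h(h(v, v), v))) = 1 + max(3, 2) = 4
depth(h(h(v, v), h(h(h(h(v, v), h(v, v)), h(v, h(v, v))), h(h(v, v), v)))) = 1 + max(1, 4) = 5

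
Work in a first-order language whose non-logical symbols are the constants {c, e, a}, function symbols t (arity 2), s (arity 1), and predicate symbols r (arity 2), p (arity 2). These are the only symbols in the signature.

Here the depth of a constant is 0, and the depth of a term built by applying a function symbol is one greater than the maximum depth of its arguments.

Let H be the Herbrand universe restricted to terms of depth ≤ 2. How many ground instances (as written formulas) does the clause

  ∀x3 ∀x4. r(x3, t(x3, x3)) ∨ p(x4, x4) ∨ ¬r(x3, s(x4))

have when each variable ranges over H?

Ground terms of depth ≤ 2:
  Count level by level. With function symbols t/2, s/1, the terms of depth ≤ k are the 3 constants together with each function applied to depth-≤(k−1) tuples, so N_k = 3 + N_{k-1}^2 + N_{k-1}.
  N_0 = 3
  N_1 = 3 + 3^2 + 3 = 15
  N_2 = 3 + 15^2 + 15 = 243
So there are 243 ground terms available for substitution.
The body mentions every one of the 2 quantified variables; since ground terms form a free algebra, no two substitutions collapse to the same formula.
Number of ground instances = 243^2 = 59049.

59049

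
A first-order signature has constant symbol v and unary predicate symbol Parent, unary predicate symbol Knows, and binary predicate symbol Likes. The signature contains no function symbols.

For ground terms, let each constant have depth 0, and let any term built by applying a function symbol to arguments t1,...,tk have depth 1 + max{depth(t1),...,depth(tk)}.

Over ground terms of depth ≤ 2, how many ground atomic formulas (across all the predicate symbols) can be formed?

First count ground terms of depth ≤ 2.
With no function symbols every ground term is a constant, so there is exactly 1 ground term at every depth bound.
N_0 = 1
N_1 = 1
N_2 = 1
So |H| = 1.
Ground atoms are formed by filling each argument slot of a predicate with a term from H, so an r-ary predicate gives |H|^r atoms:
  Parent: 1;  Knows: 1;  Likes: 1^2 = 1
Total ground atoms: 1 + 1 + 1 = 3.

3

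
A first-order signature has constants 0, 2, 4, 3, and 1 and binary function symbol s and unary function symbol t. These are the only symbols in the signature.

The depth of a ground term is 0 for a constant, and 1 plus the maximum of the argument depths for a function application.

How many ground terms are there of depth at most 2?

Let N_k = |{terms of depth ≤ k}|. Then N_0 = 5 and N_k = 5 + N_{k-1}^2 + N_{k-1} for k ≥ 1 (one summand per function symbol, arity giving the exponent).
N_0 = 5
N_1 = 5 + 5^2 + 5 = 35
N_2 = 5 + 35^2 + 35 = 1265

1265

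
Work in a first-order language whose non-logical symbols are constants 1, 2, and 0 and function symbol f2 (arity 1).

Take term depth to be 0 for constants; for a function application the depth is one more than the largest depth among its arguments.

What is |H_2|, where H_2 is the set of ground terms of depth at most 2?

Write N_k for the number of ground terms of depth ≤ k. A term of depth ≤ k is either a constant or a function symbol applied to arguments of depth ≤ k−1, so N_k = 3 + N_{k-1}.
N_0 = 3
N_1 = 3 + 3 = 6
N_2 = 3 + 6 = 9

9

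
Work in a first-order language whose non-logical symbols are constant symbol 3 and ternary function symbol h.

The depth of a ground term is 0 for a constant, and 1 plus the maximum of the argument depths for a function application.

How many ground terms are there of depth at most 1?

2

Let N_k = |{terms of depth ≤ k}|. Then N_0 = 1 and N_k = 1 + N_{k-1}^3 for k ≥ 1 (one summand per function symbol, arity giving the exponent).
N_0 = 1
N_1 = 1 + 1^3 = 2
Explicitly: 3, h(3, 3, 3).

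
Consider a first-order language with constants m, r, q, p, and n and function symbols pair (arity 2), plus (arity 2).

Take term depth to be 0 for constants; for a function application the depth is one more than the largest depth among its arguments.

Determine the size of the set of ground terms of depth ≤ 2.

6055

Let N_k = |{terms of depth ≤ k}|. Then N_0 = 5 and N_k = 5 + N_{k-1}^2 + N_{k-1}^2 for k ≥ 1 (one summand per function symbol, arity giving the exponent).
N_0 = 5
N_1 = 5 + 5^2 + 5^2 = 55
N_2 = 5 + 55^2 + 55^2 = 6055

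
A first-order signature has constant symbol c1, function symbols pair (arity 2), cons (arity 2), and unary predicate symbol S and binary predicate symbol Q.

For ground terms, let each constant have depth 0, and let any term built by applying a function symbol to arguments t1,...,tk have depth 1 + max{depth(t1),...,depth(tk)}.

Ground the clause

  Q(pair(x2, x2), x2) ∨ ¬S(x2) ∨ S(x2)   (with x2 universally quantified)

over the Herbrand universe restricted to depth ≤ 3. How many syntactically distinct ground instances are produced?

Ground terms of depth ≤ 3:
  Write N_k for the number of ground terms of depth ≤ k. A term of depth ≤ k is either a constant or a function symbol applied to arguments of depth ≤ k−1, so N_k = 1 + N_{k-1}^2 + N_{k-1}^2.
  N_0 = 1
  N_1 = 1 + 1^2 + 1^2 = 3
  N_2 = 1 + 3^2 + 3^2 = 19
  N_3 = 1 + 19^2 + 19^2 = 723
So there are 723 ground terms available for substitution.
The body mentions the single quantified variable x2; since ground terms form a free algebra, no two substitutions collapse to the same formula.
Number of ground instances = 723.

723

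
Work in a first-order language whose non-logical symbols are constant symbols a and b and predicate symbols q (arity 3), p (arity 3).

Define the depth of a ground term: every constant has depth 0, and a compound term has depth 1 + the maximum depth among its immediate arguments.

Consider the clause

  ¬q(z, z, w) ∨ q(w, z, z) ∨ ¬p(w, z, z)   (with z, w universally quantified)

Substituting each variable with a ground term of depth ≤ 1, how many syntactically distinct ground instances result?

Ground terms of depth ≤ 1:
  With no function symbols every ground term is a constant, so there are exactly 2 ground terms at every depth bound.
  N_0 = 2
  N_1 = 2
  Explicitly: a, b.
So there are 2 ground terms available for substitution.
There are 2 variables to instantiate (z, w), each occurring in at least one literal, so different choices give different ground instances.
Number of ground instances = 2^2 = 4.

4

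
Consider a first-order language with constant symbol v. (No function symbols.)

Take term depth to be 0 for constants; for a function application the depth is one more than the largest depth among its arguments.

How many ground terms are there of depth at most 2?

With no function symbols every ground term is a constant, so there is exactly 1 ground term at every depth bound.
N_0 = 1
N_1 = 1
N_2 = 1
Explicitly: v.

1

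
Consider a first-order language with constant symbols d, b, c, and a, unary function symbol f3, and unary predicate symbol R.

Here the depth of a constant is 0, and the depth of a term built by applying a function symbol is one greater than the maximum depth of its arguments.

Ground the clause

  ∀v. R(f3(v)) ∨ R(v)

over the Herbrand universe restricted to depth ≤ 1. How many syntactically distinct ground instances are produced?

8

Ground terms of depth ≤ 1:
  If N_k denotes the number of depth-≤k ground terms, the 4 constants give N_0 = 4, and each function symbol of arity r contributes N_{k-1}^r new terms at level k: N_k = 4 + N_{k-1}.
  N_0 = 4
  N_1 = 4 + 4 = 8
  Explicitly: d, b, c, a, f3(d), f3(b), f3(c), f3(a).
So there are 8 ground terms available for substitution.
The body mentions the single quantified variable v; since ground terms form a free algebra, no two substitutions collapse to the same formula.
Number of ground instances = 8.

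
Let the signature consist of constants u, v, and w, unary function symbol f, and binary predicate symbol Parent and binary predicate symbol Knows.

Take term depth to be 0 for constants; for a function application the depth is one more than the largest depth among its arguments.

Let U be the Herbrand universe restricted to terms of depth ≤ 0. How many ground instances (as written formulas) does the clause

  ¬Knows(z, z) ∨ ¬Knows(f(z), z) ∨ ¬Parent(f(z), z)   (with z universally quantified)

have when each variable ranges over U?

3

Ground terms of depth ≤ 0:
  Write N_k for the number of ground terms of depth ≤ k. A term of depth ≤ k is either a constant or a function symbol applied to arguments of depth ≤ k−1, so N_k = 3 + N_{k-1}.
  N_0 = 3
  Explicitly: u, v, w.
So there are 3 ground terms available for substitution.
The variable z ranges independently over the available ground terms, and distinct assignments produce distinct instances.
Number of ground instances = 3.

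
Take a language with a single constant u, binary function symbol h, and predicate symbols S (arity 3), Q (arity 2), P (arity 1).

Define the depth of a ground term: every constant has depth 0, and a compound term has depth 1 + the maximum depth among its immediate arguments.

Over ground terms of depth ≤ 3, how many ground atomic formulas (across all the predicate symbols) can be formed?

First count ground terms of depth ≤ 3.
Let N_k count ground terms of depth at most k. Each non-constant term of depth ≤ k is some function symbol applied to depth-≤(k−1) arguments, giving N_k = 1 + N_{k-1}^2.
N_0 = 1
N_1 = 1 + 1^2 = 2
N_2 = 1 + 2^2 = 5
N_3 = 1 + 5^2 = 26
So |H| = 26.
For each predicate symbol, the number of ground atoms is |H| raised to its arity; summing:
  S: 26^3 = 17576;  Q: 26^2 = 676;  P: 26
Total ground atoms: 17576 + 676 + 26 = 18278.

18278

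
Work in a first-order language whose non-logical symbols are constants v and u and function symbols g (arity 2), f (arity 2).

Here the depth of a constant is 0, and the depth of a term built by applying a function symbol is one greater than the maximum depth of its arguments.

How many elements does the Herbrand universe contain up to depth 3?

Let N_k count ground terms of depth at most k. Each non-constant term of depth ≤ k is some function symbol applied to depth-≤(k−1) arguments, giving N_k = 2 + N_{k-1}^2 + N_{k-1}^2.
N_0 = 2
N_1 = 2 + 2^2 + 2^2 = 10
N_2 = 2 + 10^2 + 10^2 = 202
N_3 = 2 + 202^2 + 202^2 = 81610

81610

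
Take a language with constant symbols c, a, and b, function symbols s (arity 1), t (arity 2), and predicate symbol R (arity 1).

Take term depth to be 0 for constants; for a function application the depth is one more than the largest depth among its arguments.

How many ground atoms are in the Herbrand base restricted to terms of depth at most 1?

First count ground terms of depth ≤ 1.
Let N_k count ground terms of depth at most k. Each non-constant term of depth ≤ k is some function symbol applied to depth-≤(k−1) arguments, giving N_k = 3 + N_{k-1} + N_{k-1}^2.
N_0 = 3
N_1 = 3 + 3 + 3^2 = 15
So |H| = 15.
Each predicate of arity r yields |H|^r ground atoms (one per choice of an r-tuple from H):
  R: 15
Total ground atoms: 15.

15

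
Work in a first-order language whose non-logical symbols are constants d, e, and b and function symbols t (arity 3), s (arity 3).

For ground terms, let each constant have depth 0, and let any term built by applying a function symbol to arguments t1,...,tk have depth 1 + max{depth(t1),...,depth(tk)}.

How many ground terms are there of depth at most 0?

Count level by level. With function symbols t/3, s/3, the terms of depth ≤ k are the 3 constants together with each function applied to depth-≤(k−1) tuples, so N_k = 3 + N_{k-1}^3 + N_{k-1}^3.
N_0 = 3
Explicitly: d, e, b.

3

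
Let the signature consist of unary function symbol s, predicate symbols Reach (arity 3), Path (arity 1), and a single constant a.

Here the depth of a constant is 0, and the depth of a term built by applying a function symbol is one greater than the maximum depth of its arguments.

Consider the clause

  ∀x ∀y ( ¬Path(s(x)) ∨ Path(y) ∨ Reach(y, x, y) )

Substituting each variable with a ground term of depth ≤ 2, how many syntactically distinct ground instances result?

9

Ground terms of depth ≤ 2:
  Let N_k = |{terms of depth ≤ k}|. Then N_0 = 1 and N_k = 1 + N_{k-1} for k ≥ 1 (one summand per function symbol, arity giving the exponent).
  N_0 = 1
  N_1 = 1 + 1 = 2
  N_2 = 1 + 2 = 3
  Explicitly: a, s(a), s(s(a)).
So there are 3 ground terms available for substitution.
The clause has 2 distinct variables (x, y), each appearing in the body. In the free term algebra distinct substitutions yield syntactically distinct ground instances.
Number of ground instances = 3^2 = 9.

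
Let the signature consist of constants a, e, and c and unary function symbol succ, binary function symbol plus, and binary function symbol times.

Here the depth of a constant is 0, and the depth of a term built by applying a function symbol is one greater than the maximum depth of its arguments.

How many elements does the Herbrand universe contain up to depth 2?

1179

If N_k denotes the number of depth-≤k ground terms, the 3 constants give N_0 = 3, and each function symbol of arity r contributes N_{k-1}^r new terms at level k: N_k = 3 + N_{k-1} + N_{k-1}^2 + N_{k-1}^2.
N_0 = 3
N_1 = 3 + 3 + 3^2 + 3^2 = 24
N_2 = 3 + 24 + 24^2 + 24^2 = 1179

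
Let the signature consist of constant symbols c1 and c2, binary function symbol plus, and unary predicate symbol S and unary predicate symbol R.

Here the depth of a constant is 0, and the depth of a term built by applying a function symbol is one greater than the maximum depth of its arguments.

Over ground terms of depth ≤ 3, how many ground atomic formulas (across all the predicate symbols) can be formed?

First count ground terms of depth ≤ 3.
Let N_k count ground terms of depth at most k. Each non-constant term of depth ≤ k is some function symbol applied to depth-≤(k−1) arguments, giving N_k = 2 + N_{k-1}^2.
N_0 = 2
N_1 = 2 + 2^2 = 6
N_2 = 2 + 6^2 = 38
N_3 = 2 + 38^2 = 1446
So |H| = 1446.
Ground atoms are formed by filling each argument slot of a predicate with a term from H, so an r-ary predicate gives |H|^r atoms:
  S: 1446;  R: 1446
Total ground atoms: 1446 + 1446 = 2892.

2892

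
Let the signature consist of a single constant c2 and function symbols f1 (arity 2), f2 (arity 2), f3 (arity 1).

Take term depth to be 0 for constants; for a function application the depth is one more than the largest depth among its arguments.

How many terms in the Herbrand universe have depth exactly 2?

33

Write N_k for the number of ground terms of depth ≤ k. A term of depth ≤ k is either a constant or a function symbol applied to arguments of depth ≤ k−1, so N_k = 1 + N_{k-1}^2 + N_{k-1}^2 + N_{k-1}.
N_0 = 1
N_1 = 1 + 1^2 + 1^2 + 1 = 4
N_2 = 1 + 4^2 + 4^2 + 4 = 37
Terms of depth exactly 2: N_2 − N_1 = 37 − 4 = 33.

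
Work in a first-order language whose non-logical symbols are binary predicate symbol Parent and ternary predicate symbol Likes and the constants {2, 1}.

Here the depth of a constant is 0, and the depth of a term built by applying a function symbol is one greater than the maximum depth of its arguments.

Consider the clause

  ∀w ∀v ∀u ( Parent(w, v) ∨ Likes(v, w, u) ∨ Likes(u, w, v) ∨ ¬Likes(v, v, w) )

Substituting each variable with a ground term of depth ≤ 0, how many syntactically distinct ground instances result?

8

Ground terms of depth ≤ 0:
  With no function symbols every ground term is a constant, so there are exactly 2 ground terms at every depth bound.
  N_0 = 2
  Explicitly: 2, 1.
So there are 2 ground terms available for substitution.
There are 3 variables to instantiate (w, v, u), each occurring in at least one literal, so different choices give different ground instances.
Number of ground instances = 2^3 = 8.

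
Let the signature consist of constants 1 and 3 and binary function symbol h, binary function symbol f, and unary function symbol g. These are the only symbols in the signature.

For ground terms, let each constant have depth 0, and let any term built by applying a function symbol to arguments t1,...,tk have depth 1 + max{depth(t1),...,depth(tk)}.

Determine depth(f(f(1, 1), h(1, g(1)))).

depth(f(1, 1)) = 1 + max(0, 0) = 1
depth(g(1)) = 1 + depth(1) = 1 + 0 = 1
depth(h(1, g(1))) = 1 + max(0, 1) = 2
depth(f(f(1, 1), h(1, g(1)))) = 1 + max(1, 2) = 3

3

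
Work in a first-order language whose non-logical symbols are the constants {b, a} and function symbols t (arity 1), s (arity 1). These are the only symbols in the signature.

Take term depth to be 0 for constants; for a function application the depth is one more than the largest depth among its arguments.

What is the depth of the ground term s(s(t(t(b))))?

4

depth(t(b)) = 1 + depth(b) = 1 + 0 = 1
depth(t(t(b))) = 1 + depth(t(b)) = 1 + 1 = 2
depth(s(t(t(b)))) = 1 + depth(t(t(b))) = 1 + 2 = 3
depth(s(s(t(t(b))))) = 1 + depth(s(t(t(b)))) = 1 + 3 = 4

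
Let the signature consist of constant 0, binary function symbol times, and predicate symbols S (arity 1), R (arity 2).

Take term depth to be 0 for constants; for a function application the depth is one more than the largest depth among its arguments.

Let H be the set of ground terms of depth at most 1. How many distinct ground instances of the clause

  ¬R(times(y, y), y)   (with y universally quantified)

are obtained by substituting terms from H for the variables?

Ground terms of depth ≤ 1:
  Count level by level. With function symbols times/2, the terms of depth ≤ k are the 1 constant together with each function applied to depth-≤(k−1) tuples, so N_k = 1 + N_{k-1}^2.
  N_0 = 1
  N_1 = 1 + 1^2 = 2
  Explicitly: 0, times(0, 0).
So there are 2 ground terms available for substitution.
There is 1 variable to instantiate (y),  occurring in at least one literal, so different choices give different ground instances.
Number of ground instances = 2.

2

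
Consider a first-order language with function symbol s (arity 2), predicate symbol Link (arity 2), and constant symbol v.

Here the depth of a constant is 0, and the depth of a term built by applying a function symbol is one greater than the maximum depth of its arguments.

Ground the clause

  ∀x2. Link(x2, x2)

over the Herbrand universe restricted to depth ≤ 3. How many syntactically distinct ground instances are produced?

Ground terms of depth ≤ 3:
  Write N_k for the number of ground terms of depth ≤ k. A term of depth ≤ k is either a constant or a function symbol applied to arguments of depth ≤ k−1, so N_k = 1 + N_{k-1}^2.
  N_0 = 1
  N_1 = 1 + 1^2 = 2
  N_2 = 1 + 2^2 = 5
  N_3 = 1 + 5^2 = 26
So there are 26 ground terms available for substitution.
The body mentions the single quantified variable x2; since ground terms form a free algebra, no two substitutions collapse to the same formula.
Number of ground instances = 26.

26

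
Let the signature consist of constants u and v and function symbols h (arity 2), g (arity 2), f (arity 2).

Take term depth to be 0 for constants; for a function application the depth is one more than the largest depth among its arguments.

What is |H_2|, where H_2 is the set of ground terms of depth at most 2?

Let N_k count ground terms of depth at most k. Each non-constant term of depth ≤ k is some function symbol applied to depth-≤(k−1) arguments, giving N_k = 2 + N_{k-1}^2 + N_{k-1}^2 + N_{k-1}^2.
N_0 = 2
N_1 = 2 + 2^2 + 2^2 + 2^2 = 14
N_2 = 2 + 14^2 + 14^2 + 14^2 = 590

590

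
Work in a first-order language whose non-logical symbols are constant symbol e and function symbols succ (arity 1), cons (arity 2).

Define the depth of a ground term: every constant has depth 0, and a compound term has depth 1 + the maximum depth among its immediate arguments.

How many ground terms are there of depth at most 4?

33673

Count level by level. With function symbols succ/1, cons/2, the terms of depth ≤ k are the 1 constant together with each function applied to depth-≤(k−1) tuples, so N_k = 1 + N_{k-1} + N_{k-1}^2.
N_0 = 1
N_1 = 1 + 1 + 1^2 = 3
N_2 = 1 + 3 + 3^2 = 13
N_3 = 1 + 13 + 13^2 = 183
N_4 = 1 + 183 + 183^2 = 33673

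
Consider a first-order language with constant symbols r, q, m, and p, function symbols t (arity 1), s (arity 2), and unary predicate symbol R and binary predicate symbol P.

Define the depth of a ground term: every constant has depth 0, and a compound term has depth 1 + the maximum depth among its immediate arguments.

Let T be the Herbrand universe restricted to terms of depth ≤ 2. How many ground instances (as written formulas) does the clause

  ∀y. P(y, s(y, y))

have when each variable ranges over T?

Ground terms of depth ≤ 2:
  If N_k denotes the number of depth-≤k ground terms, the 4 constants give N_0 = 4, and each function symbol of arity r contributes N_{k-1}^r new terms at level k: N_k = 4 + N_{k-1} + N_{k-1}^2.
  N_0 = 4
  N_1 = 4 + 4 + 4^2 = 24
  N_2 = 4 + 24 + 24^2 = 604
So there are 604 ground terms available for substitution.
There is 1 variable to instantiate (y),  occurring in at least one literal, so different choices give different ground instances.
Number of ground instances = 604.

604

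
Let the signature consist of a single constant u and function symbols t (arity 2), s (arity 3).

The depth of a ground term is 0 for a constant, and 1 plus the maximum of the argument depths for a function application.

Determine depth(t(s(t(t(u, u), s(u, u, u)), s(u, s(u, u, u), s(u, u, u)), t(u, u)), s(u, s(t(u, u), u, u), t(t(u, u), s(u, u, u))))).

4

depth(t(u, u)) = 1 + max(0, 0) = 1
depth(s(u, u, u)) = 1 + max(0, 0, 0) = 1
depth(t(t(u, u), s(u, u, u))) = 1 + max(1, 1) = 2
depth(s(u, s(u, u, u), s(u, u, u))) = 1 + max(0, 1, 1) = 2
depth(s(t(t(u, u), s(u, u, u)), s(u, s(u, u, u), s(u, u, u)), t(u, u))) = 1 + max(2, 2, 1) = 3
depth(s(t(u, u), u, u)) = 1 + max(1, 0, 0) = 2
depth(s(u, s(t(u, u), u, u), t(t(u, u), s(u, u, u)))) = 1 + max(0, 2, 2) = 3
depth(t(s(t(t(u, u), s(u, u, u)), s(u, s(u, u, u), s(u, u, u)), t(u, u)), s(u, s(t(u, u), u, u), t(t(u, u), s(u, u, u))))) = 1 + max(3, 3) = 4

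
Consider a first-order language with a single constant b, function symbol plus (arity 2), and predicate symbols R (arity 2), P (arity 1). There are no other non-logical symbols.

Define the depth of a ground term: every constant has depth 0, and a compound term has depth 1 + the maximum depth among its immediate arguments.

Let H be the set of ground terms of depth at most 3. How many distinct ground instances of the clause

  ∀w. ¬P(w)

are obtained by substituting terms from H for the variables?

26

Ground terms of depth ≤ 3:
  Write N_k for the number of ground terms of depth ≤ k. A term of depth ≤ k is either a constant or a function symbol applied to arguments of depth ≤ k−1, so N_k = 1 + N_{k-1}^2.
  N_0 = 1
  N_1 = 1 + 1^2 = 2
  N_2 = 1 + 2^2 = 5
  N_3 = 1 + 5^2 = 26
So there are 26 ground terms available for substitution.
The clause has 1 distinct variable (w), which appears in the body. In the free term algebra distinct substitutions yield syntactically distinct ground instances.
Number of ground instances = 26.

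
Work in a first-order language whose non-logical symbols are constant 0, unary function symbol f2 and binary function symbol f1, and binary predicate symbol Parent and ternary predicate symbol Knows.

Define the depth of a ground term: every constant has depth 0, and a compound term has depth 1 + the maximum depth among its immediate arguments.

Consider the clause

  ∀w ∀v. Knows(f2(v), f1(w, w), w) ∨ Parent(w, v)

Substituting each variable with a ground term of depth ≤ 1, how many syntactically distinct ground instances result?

9

Ground terms of depth ≤ 1:
  Let N_k = |{terms of depth ≤ k}|. Then N_0 = 1 and N_k = 1 + N_{k-1} + N_{k-1}^2 for k ≥ 1 (one summand per function symbol, arity giving the exponent).
  N_0 = 1
  N_1 = 1 + 1 + 1^2 = 3
So there are 3 ground terms available for substitution.
The body mentions every one of the 2 quantified variables; since ground terms form a free algebra, no two substitutions collapse to the same formula.
Number of ground instances = 3^2 = 9.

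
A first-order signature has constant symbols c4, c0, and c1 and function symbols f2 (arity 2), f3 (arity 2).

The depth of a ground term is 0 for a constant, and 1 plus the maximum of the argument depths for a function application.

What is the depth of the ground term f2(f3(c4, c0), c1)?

depth(f3(c4, c0)) = 1 + max(0, 0) = 1
depth(f2(f3(c4, c0), c1)) = 1 + max(1, 0) = 2

2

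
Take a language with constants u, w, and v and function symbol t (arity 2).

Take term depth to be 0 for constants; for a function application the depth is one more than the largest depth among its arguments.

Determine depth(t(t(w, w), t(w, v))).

depth(t(w, w)) = 1 + max(0, 0) = 1
depth(t(w, v)) = 1 + max(0, 0) = 1
depth(t(t(w, w), t(w, v))) = 1 + max(1, 1) = 2

2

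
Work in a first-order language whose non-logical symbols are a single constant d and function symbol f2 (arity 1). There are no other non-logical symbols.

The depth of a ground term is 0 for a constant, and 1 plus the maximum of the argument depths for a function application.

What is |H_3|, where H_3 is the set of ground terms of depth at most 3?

4

If N_k denotes the number of depth-≤k ground terms, the 1 constant gives N_0 = 1, and each function symbol of arity r contributes N_{k-1}^r new terms at level k: N_k = 1 + N_{k-1}.
N_0 = 1
N_1 = 1 + 1 = 2
N_2 = 1 + 2 = 3
N_3 = 1 + 3 = 4
Explicitly: d, f2(d), f2(f2(d)), f2(f2(f2(d))).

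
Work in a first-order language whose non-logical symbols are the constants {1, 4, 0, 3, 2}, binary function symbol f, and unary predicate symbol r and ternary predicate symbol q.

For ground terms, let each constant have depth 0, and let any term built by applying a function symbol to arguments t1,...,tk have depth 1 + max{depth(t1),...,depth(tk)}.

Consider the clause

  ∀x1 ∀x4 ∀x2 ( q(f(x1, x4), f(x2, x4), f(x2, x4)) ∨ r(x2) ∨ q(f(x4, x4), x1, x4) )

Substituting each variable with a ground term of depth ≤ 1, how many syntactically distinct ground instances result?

27000

Ground terms of depth ≤ 1:
  Write N_k for the number of ground terms of depth ≤ k. A term of depth ≤ k is either a constant or a function symbol applied to arguments of depth ≤ k−1, so N_k = 5 + N_{k-1}^2.
  N_0 = 5
  N_1 = 5 + 5^2 = 30
So there are 30 ground terms available for substitution.
The body mentions every one of the 3 quantified variables; since ground terms form a free algebra, no two substitutions collapse to the same formula.
Number of ground instances = 30^3 = 27000.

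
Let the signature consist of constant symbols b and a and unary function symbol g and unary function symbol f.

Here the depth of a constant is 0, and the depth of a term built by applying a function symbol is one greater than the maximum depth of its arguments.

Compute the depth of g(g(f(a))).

3

depth(f(a)) = 1 + depth(a) = 1 + 0 = 1
depth(g(f(a))) = 1 + depth(f(a)) = 1 + 1 = 2
depth(g(g(f(a)))) = 1 + depth(g(f(a))) = 1 + 2 = 3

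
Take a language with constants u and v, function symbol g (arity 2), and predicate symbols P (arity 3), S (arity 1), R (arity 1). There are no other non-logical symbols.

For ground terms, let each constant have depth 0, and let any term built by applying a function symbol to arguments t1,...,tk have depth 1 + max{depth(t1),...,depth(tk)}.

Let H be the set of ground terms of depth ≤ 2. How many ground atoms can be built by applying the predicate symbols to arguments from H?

54948

First count ground terms of depth ≤ 2.
If N_k denotes the number of depth-≤k ground terms, the 2 constants give N_0 = 2, and each function symbol of arity r contributes N_{k-1}^r new terms at level k: N_k = 2 + N_{k-1}^2.
N_0 = 2
N_1 = 2 + 2^2 = 6
N_2 = 2 + 6^2 = 38
So |H| = 38.
Ground atoms are formed by filling each argument slot of a predicate with a term from H, so an r-ary predicate gives |H|^r atoms:
  P: 38^3 = 54872;  S: 38;  R: 38
Total ground atoms: 54872 + 38 + 38 = 54948.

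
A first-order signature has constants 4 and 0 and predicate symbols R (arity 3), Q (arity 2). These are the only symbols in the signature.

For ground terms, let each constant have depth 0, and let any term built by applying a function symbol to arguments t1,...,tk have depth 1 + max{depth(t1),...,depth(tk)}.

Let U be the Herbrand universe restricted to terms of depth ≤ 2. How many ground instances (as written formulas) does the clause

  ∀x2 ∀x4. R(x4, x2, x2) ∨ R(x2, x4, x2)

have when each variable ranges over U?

Ground terms of depth ≤ 2:
  With no function symbols every ground term is a constant, so there are exactly 2 ground terms at every depth bound.
  N_0 = 2
  N_1 = 2
  N_2 = 2
  Explicitly: 4, 0.
So there are 2 ground terms available for substitution.
The clause has 2 distinct variables (x2, x4), each appearing in the body. In the free term algebra distinct substitutions yield syntactically distinct ground instances.
Number of ground instances = 2^2 = 4.

4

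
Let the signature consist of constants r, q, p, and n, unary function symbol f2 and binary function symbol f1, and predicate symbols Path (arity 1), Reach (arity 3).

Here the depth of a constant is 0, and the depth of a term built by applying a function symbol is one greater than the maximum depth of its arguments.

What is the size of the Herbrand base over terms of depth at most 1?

13848

First count ground terms of depth ≤ 1.
If N_k denotes the number of depth-≤k ground terms, the 4 constants give N_0 = 4, and each function symbol of arity r contributes N_{k-1}^r new terms at level k: N_k = 4 + N_{k-1} + N_{k-1}^2.
N_0 = 4
N_1 = 4 + 4 + 4^2 = 24
So |H| = 24.
A ground atom is a predicate applied to a tuple of terms from H, so the count is the sum over predicates of |H|^arity:
  Path: 24;  Reach: 24^3 = 13824
Total ground atoms: 24 + 13824 = 13848.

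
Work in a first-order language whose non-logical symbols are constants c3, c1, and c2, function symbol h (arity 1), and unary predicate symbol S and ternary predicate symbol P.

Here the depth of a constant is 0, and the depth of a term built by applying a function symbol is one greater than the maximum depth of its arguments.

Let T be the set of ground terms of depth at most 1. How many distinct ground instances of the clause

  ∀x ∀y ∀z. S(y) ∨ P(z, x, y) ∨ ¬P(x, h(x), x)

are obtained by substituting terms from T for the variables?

Ground terms of depth ≤ 1:
  If N_k denotes the number of depth-≤k ground terms, the 3 constants give N_0 = 3, and each function symbol of arity r contributes N_{k-1}^r new terms at level k: N_k = 3 + N_{k-1}.
  N_0 = 3
  N_1 = 3 + 3 = 6
So there are 6 ground terms available for substitution.
Each of x, y, z ranges independently over the available ground terms, and distinct assignments produce distinct instances.
Number of ground instances = 6^3 = 216.

216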